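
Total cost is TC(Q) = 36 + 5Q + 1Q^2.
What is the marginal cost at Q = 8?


MC = dTC/dQ = 5 + 2*1*Q
At Q = 8:
MC = 5 + 2*8
MC = 5 + 16 = 21

21


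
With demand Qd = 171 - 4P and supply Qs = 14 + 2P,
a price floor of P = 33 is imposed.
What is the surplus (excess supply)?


At P = 33:
Qd = 171 - 4*33 = 39
Qs = 14 + 2*33 = 80
Surplus = Qs - Qd = 80 - 39 = 41

41


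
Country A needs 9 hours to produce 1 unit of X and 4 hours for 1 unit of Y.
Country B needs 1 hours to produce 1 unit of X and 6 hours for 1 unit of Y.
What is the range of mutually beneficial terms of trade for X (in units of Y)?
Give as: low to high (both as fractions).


Opportunity cost of X for Country A = hours_X / hours_Y = 9/4 = 9/4 units of Y
Opportunity cost of X for Country B = hours_X / hours_Y = 1/6 = 1/6 units of Y
Terms of trade must be between the two opportunity costs.
Range: 1/6 to 9/4

1/6 to 9/4


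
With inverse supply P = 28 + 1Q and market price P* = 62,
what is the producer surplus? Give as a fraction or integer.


Minimum supply price (at Q=0): P_min = 28
Quantity supplied at P* = 62:
Q* = (62 - 28)/1 = 34
PS = (1/2) * Q* * (P* - P_min)
PS = (1/2) * 34 * (62 - 28)
PS = (1/2) * 34 * 34 = 578

578


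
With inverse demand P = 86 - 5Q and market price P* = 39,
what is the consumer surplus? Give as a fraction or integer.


Maximum willingness to pay (at Q=0): P_max = 86
Quantity demanded at P* = 39:
Q* = (86 - 39)/5 = 47/5
CS = (1/2) * Q* * (P_max - P*)
CS = (1/2) * 47/5 * (86 - 39)
CS = (1/2) * 47/5 * 47 = 2209/10

2209/10


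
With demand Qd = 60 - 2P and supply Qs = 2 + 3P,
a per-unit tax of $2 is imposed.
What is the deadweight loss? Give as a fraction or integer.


Pre-tax equilibrium quantity: Q* = 184/5
Post-tax equilibrium quantity: Q_tax = 172/5
Reduction in quantity: Q* - Q_tax = 12/5
DWL = (1/2) * tax * (Q* - Q_tax)
DWL = (1/2) * 2 * 12/5 = 12/5

12/5


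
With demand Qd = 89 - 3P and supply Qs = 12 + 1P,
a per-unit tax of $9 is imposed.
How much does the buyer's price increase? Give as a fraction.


With a per-unit tax, the buyer's price increase depends on relative slopes.
Supply slope: d = 1, Demand slope: b = 3
Buyer's price increase = d * tax / (b + d)
= 1 * 9 / (3 + 1)
= 9 / 4 = 9/4

9/4


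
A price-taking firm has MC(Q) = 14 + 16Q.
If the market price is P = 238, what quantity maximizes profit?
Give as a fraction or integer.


In perfect competition, profit is maximized where P = MC.
238 = 14 + 16Q
224 = 16Q
Q* = 224/16 = 14

14


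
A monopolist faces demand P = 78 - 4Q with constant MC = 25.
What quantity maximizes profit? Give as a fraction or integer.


TR = P*Q = (78 - 4Q)Q = 78Q - 4Q^2
MR = dTR/dQ = 78 - 8Q
Set MR = MC:
78 - 8Q = 25
53 = 8Q
Q* = 53/8 = 53/8

53/8


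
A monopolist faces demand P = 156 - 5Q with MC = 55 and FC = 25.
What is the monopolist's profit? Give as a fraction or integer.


MR = MC: 156 - 10Q = 55
Q* = 101/10
P* = 156 - 5*101/10 = 211/2
Profit = (P* - MC)*Q* - FC
= (211/2 - 55)*101/10 - 25
= 101/2*101/10 - 25
= 10201/20 - 25 = 9701/20

9701/20


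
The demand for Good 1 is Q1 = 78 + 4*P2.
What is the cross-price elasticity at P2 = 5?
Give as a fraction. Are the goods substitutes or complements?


dQ1/dP2 = 4
At P2 = 5: Q1 = 78 + 4*5 = 98
Exy = (dQ1/dP2)(P2/Q1) = 4 * 5 / 98 = 10/49
Since Exy > 0, the goods are substitutes.

10/49 (substitutes)


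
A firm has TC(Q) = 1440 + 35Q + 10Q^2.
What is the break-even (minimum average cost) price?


AC(Q) = 1440/Q + 35 + 10Q
To minimize: dAC/dQ = -1440/Q^2 + 10 = 0
Q^2 = 1440/10 = 144
Q* = 12
Min AC = 1440/12 + 35 + 10*12
Min AC = 120 + 35 + 120 = 275

275


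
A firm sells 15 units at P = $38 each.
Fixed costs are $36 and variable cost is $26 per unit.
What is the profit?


Total Revenue = P * Q = 38 * 15 = $570
Total Cost = FC + VC*Q = 36 + 26*15 = $426
Profit = TR - TC = 570 - 426 = $144

$144


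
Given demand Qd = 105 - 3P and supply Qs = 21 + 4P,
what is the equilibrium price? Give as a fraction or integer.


At equilibrium, Qd = Qs.
105 - 3P = 21 + 4P
105 - 21 = 3P + 4P
84 = 7P
P* = 84/7 = 12

12


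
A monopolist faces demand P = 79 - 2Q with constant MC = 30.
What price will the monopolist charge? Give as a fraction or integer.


MR = 79 - 4Q
Set MR = MC: 79 - 4Q = 30
Q* = 49/4
Substitute into demand:
P* = 79 - 2*49/4 = 109/2

109/2


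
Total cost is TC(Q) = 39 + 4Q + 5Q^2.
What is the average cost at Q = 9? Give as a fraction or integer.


TC(9) = 39 + 4*9 + 5*9^2
TC(9) = 39 + 36 + 405 = 480
AC = TC/Q = 480/9 = 160/3

160/3


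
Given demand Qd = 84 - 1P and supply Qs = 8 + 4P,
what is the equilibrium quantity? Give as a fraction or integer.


First find equilibrium price:
84 - 1P = 8 + 4P
P* = 76/5 = 76/5
Then substitute into demand:
Q* = 84 - 1 * 76/5 = 344/5

344/5


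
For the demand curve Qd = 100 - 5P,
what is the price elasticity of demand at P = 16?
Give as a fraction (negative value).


dQ/dP = -5
At P = 16: Q = 100 - 5*16 = 20
E = (dQ/dP)(P/Q) = (-5)(16/20) = -4

-4


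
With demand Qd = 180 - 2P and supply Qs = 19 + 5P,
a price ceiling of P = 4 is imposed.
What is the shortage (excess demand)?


At P = 4:
Qd = 180 - 2*4 = 172
Qs = 19 + 5*4 = 39
Shortage = Qd - Qs = 172 - 39 = 133

133


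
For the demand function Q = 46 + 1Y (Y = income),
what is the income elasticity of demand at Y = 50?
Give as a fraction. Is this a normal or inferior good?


dQ/dY = 1
At Y = 50: Q = 46 + 1*50 = 96
Ey = (dQ/dY)(Y/Q) = 1 * 50 / 96 = 25/48
Since Ey > 0, this is a normal good.

25/48 (normal good)


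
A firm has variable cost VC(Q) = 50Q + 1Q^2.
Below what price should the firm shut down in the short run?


AVC(Q) = VC(Q)/Q = 50 + 1Q
AVC is increasing in Q, so minimum AVC is at Q -> 0+.
Min AVC = 50
The firm should shut down if P < 50.

50


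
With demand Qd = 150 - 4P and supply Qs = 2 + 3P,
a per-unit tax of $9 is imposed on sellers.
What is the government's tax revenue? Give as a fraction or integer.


With tax on sellers, new supply: Qs' = 2 + 3(P - 9)
= 3P - 25
New equilibrium quantity:
Q_new = 50
Tax revenue = tax * Q_new = 9 * 50 = 450

450


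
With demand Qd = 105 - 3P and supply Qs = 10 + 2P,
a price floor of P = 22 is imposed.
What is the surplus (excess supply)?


At P = 22:
Qd = 105 - 3*22 = 39
Qs = 10 + 2*22 = 54
Surplus = Qs - Qd = 54 - 39 = 15

15


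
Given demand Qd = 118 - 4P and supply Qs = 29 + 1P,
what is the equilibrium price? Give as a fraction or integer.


At equilibrium, Qd = Qs.
118 - 4P = 29 + 1P
118 - 29 = 4P + 1P
89 = 5P
P* = 89/5 = 89/5

89/5


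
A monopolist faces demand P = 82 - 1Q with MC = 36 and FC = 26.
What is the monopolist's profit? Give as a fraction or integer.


MR = MC: 82 - 2Q = 36
Q* = 23
P* = 82 - 1*23 = 59
Profit = (P* - MC)*Q* - FC
= (59 - 36)*23 - 26
= 23*23 - 26
= 529 - 26 = 503

503


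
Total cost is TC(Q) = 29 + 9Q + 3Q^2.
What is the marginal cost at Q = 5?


MC = dTC/dQ = 9 + 2*3*Q
At Q = 5:
MC = 9 + 6*5
MC = 9 + 30 = 39

39


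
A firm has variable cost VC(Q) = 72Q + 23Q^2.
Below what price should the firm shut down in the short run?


AVC(Q) = VC(Q)/Q = 72 + 23Q
AVC is increasing in Q, so minimum AVC is at Q -> 0+.
Min AVC = 72
The firm should shut down if P < 72.

72


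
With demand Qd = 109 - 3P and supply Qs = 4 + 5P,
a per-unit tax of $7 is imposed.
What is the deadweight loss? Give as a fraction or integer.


Pre-tax equilibrium quantity: Q* = 557/8
Post-tax equilibrium quantity: Q_tax = 113/2
Reduction in quantity: Q* - Q_tax = 105/8
DWL = (1/2) * tax * (Q* - Q_tax)
DWL = (1/2) * 7 * 105/8 = 735/16

735/16


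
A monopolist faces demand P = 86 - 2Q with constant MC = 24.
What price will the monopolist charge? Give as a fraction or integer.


MR = 86 - 4Q
Set MR = MC: 86 - 4Q = 24
Q* = 31/2
Substitute into demand:
P* = 86 - 2*31/2 = 55

55


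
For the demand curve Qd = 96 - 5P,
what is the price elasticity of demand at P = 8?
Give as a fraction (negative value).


dQ/dP = -5
At P = 8: Q = 96 - 5*8 = 56
E = (dQ/dP)(P/Q) = (-5)(8/56) = -5/7

-5/7


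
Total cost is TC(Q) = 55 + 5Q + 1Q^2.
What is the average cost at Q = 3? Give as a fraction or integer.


TC(3) = 55 + 5*3 + 1*3^2
TC(3) = 55 + 15 + 9 = 79
AC = TC/Q = 79/3 = 79/3

79/3


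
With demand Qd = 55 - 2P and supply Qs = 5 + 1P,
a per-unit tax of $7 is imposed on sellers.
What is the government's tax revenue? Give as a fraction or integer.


With tax on sellers, new supply: Qs' = 5 + 1(P - 7)
= 1P - 2
New equilibrium quantity:
Q_new = 17
Tax revenue = tax * Q_new = 7 * 17 = 119

119


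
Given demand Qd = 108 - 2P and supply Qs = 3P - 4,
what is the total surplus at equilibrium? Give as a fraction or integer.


Find equilibrium: 108 - 2P = 3P - 4
108 + 4 = 5P
P* = 112/5 = 112/5
Q* = 3*112/5 - 4 = 316/5
Inverse demand: P = 54 - Q/2, so P_max = 54
Inverse supply: P = 4/3 + Q/3, so P_min = 4/3
CS = (1/2) * 316/5 * (54 - 112/5) = 24964/25
PS = (1/2) * 316/5 * (112/5 - 4/3) = 49928/75
TS = CS + PS = 24964/25 + 49928/75 = 24964/15

24964/15


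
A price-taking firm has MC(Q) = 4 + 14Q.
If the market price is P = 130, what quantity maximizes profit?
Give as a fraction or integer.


In perfect competition, profit is maximized where P = MC.
130 = 4 + 14Q
126 = 14Q
Q* = 126/14 = 9

9


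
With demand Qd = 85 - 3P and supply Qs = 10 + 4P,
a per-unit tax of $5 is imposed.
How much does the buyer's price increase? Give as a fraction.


With a per-unit tax, the buyer's price increase depends on relative slopes.
Supply slope: d = 4, Demand slope: b = 3
Buyer's price increase = d * tax / (b + d)
= 4 * 5 / (3 + 4)
= 20 / 7 = 20/7

20/7


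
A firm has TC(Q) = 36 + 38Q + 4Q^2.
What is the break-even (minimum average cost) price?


AC(Q) = 36/Q + 38 + 4Q
To minimize: dAC/dQ = -36/Q^2 + 4 = 0
Q^2 = 36/4 = 9
Q* = 3
Min AC = 36/3 + 38 + 4*3
Min AC = 12 + 38 + 12 = 62

62


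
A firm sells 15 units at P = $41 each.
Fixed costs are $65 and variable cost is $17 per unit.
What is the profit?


Total Revenue = P * Q = 41 * 15 = $615
Total Cost = FC + VC*Q = 65 + 17*15 = $320
Profit = TR - TC = 615 - 320 = $295

$295


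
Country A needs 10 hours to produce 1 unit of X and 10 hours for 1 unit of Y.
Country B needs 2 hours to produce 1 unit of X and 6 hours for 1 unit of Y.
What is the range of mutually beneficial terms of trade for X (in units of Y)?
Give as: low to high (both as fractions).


Opportunity cost of X for Country A = hours_X / hours_Y = 10/10 = 1 units of Y
Opportunity cost of X for Country B = hours_X / hours_Y = 2/6 = 1/3 units of Y
Terms of trade must be between the two opportunity costs.
Range: 1/3 to 1

1/3 to 1


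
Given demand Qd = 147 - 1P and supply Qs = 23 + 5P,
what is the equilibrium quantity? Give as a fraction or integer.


First find equilibrium price:
147 - 1P = 23 + 5P
P* = 124/6 = 62/3
Then substitute into demand:
Q* = 147 - 1 * 62/3 = 379/3

379/3


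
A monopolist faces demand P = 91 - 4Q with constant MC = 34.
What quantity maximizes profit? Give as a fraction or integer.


TR = P*Q = (91 - 4Q)Q = 91Q - 4Q^2
MR = dTR/dQ = 91 - 8Q
Set MR = MC:
91 - 8Q = 34
57 = 8Q
Q* = 57/8 = 57/8

57/8


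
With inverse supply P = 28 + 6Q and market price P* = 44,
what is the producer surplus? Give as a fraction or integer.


Minimum supply price (at Q=0): P_min = 28
Quantity supplied at P* = 44:
Q* = (44 - 28)/6 = 8/3
PS = (1/2) * Q* * (P* - P_min)
PS = (1/2) * 8/3 * (44 - 28)
PS = (1/2) * 8/3 * 16 = 64/3

64/3


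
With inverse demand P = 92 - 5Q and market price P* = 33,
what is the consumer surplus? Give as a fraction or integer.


Maximum willingness to pay (at Q=0): P_max = 92
Quantity demanded at P* = 33:
Q* = (92 - 33)/5 = 59/5
CS = (1/2) * Q* * (P_max - P*)
CS = (1/2) * 59/5 * (92 - 33)
CS = (1/2) * 59/5 * 59 = 3481/10

3481/10


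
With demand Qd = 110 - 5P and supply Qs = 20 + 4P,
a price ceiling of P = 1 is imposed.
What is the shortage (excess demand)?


At P = 1:
Qd = 110 - 5*1 = 105
Qs = 20 + 4*1 = 24
Shortage = Qd - Qs = 105 - 24 = 81

81


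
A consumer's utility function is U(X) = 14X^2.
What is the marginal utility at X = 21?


MU = dU/dX = 14*2*X^(2-1)
MU = 28*X^1
At X = 21:
MU = 28 * 21^1
MU = 28 * 21 = 588

588


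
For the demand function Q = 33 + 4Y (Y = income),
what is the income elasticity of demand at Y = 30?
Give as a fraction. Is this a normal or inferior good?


dQ/dY = 4
At Y = 30: Q = 33 + 4*30 = 153
Ey = (dQ/dY)(Y/Q) = 4 * 30 / 153 = 40/51
Since Ey > 0, this is a normal good.

40/51 (normal good)


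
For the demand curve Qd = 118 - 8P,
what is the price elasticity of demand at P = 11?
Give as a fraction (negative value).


dQ/dP = -8
At P = 11: Q = 118 - 8*11 = 30
E = (dQ/dP)(P/Q) = (-8)(11/30) = -44/15

-44/15


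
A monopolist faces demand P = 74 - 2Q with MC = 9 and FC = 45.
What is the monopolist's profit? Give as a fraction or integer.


MR = MC: 74 - 4Q = 9
Q* = 65/4
P* = 74 - 2*65/4 = 83/2
Profit = (P* - MC)*Q* - FC
= (83/2 - 9)*65/4 - 45
= 65/2*65/4 - 45
= 4225/8 - 45 = 3865/8

3865/8


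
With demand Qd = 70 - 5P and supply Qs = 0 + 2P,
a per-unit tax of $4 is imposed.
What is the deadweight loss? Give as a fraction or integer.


Pre-tax equilibrium quantity: Q* = 20
Post-tax equilibrium quantity: Q_tax = 100/7
Reduction in quantity: Q* - Q_tax = 40/7
DWL = (1/2) * tax * (Q* - Q_tax)
DWL = (1/2) * 4 * 40/7 = 80/7

80/7


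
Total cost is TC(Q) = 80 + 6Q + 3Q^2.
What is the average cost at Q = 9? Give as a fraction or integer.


TC(9) = 80 + 6*9 + 3*9^2
TC(9) = 80 + 54 + 243 = 377
AC = TC/Q = 377/9 = 377/9

377/9


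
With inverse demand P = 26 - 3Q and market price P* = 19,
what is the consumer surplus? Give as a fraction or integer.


Maximum willingness to pay (at Q=0): P_max = 26
Quantity demanded at P* = 19:
Q* = (26 - 19)/3 = 7/3
CS = (1/2) * Q* * (P_max - P*)
CS = (1/2) * 7/3 * (26 - 19)
CS = (1/2) * 7/3 * 7 = 49/6

49/6


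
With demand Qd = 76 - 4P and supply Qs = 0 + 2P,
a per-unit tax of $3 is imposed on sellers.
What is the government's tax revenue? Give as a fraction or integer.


With tax on sellers, new supply: Qs' = 0 + 2(P - 3)
= 2P - 6
New equilibrium quantity:
Q_new = 64/3
Tax revenue = tax * Q_new = 3 * 64/3 = 64

64


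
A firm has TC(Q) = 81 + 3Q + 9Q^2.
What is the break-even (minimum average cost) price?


AC(Q) = 81/Q + 3 + 9Q
To minimize: dAC/dQ = -81/Q^2 + 9 = 0
Q^2 = 81/9 = 9
Q* = 3
Min AC = 81/3 + 3 + 9*3
Min AC = 27 + 3 + 27 = 57

57


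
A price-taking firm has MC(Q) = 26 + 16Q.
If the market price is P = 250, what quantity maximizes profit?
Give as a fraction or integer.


In perfect competition, profit is maximized where P = MC.
250 = 26 + 16Q
224 = 16Q
Q* = 224/16 = 14

14


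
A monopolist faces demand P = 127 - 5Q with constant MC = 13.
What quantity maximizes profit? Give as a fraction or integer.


TR = P*Q = (127 - 5Q)Q = 127Q - 5Q^2
MR = dTR/dQ = 127 - 10Q
Set MR = MC:
127 - 10Q = 13
114 = 10Q
Q* = 114/10 = 57/5

57/5


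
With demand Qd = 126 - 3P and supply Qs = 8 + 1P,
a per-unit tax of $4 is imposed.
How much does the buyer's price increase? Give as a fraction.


With a per-unit tax, the buyer's price increase depends on relative slopes.
Supply slope: d = 1, Demand slope: b = 3
Buyer's price increase = d * tax / (b + d)
= 1 * 4 / (3 + 1)
= 4 / 4 = 1

1


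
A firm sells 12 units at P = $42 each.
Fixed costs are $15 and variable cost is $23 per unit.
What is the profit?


Total Revenue = P * Q = 42 * 12 = $504
Total Cost = FC + VC*Q = 15 + 23*12 = $291
Profit = TR - TC = 504 - 291 = $213

$213


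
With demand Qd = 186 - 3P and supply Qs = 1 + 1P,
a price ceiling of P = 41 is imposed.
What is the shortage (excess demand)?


At P = 41:
Qd = 186 - 3*41 = 63
Qs = 1 + 1*41 = 42
Shortage = Qd - Qs = 63 - 42 = 21

21


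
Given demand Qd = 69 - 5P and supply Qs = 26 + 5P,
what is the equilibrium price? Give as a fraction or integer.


At equilibrium, Qd = Qs.
69 - 5P = 26 + 5P
69 - 26 = 5P + 5P
43 = 10P
P* = 43/10 = 43/10

43/10


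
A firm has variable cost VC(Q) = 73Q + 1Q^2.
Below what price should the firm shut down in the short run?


AVC(Q) = VC(Q)/Q = 73 + 1Q
AVC is increasing in Q, so minimum AVC is at Q -> 0+.
Min AVC = 73
The firm should shut down if P < 73.

73


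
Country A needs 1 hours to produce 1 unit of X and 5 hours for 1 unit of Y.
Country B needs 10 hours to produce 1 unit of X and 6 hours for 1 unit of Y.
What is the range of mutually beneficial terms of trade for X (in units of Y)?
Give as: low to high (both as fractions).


Opportunity cost of X for Country A = hours_X / hours_Y = 1/5 = 1/5 units of Y
Opportunity cost of X for Country B = hours_X / hours_Y = 10/6 = 5/3 units of Y
Terms of trade must be between the two opportunity costs.
Range: 1/5 to 5/3

1/5 to 5/3


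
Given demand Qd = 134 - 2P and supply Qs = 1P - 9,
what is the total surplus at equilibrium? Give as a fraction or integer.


Find equilibrium: 134 - 2P = 1P - 9
134 + 9 = 3P
P* = 143/3 = 143/3
Q* = 1*143/3 - 9 = 116/3
Inverse demand: P = 67 - Q/2, so P_max = 67
Inverse supply: P = 9 + Q/1, so P_min = 9
CS = (1/2) * 116/3 * (67 - 143/3) = 3364/9
PS = (1/2) * 116/3 * (143/3 - 9) = 6728/9
TS = CS + PS = 3364/9 + 6728/9 = 3364/3

3364/3


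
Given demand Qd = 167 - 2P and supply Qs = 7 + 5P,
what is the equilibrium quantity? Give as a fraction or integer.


First find equilibrium price:
167 - 2P = 7 + 5P
P* = 160/7 = 160/7
Then substitute into demand:
Q* = 167 - 2 * 160/7 = 849/7

849/7


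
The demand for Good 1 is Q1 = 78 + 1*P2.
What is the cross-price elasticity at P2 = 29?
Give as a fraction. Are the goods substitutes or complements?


dQ1/dP2 = 1
At P2 = 29: Q1 = 78 + 1*29 = 107
Exy = (dQ1/dP2)(P2/Q1) = 1 * 29 / 107 = 29/107
Since Exy > 0, the goods are substitutes.

29/107 (substitutes)


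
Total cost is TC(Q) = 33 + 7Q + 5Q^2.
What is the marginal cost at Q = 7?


MC = dTC/dQ = 7 + 2*5*Q
At Q = 7:
MC = 7 + 10*7
MC = 7 + 70 = 77

77


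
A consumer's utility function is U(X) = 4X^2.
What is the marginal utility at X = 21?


MU = dU/dX = 4*2*X^(2-1)
MU = 8*X^1
At X = 21:
MU = 8 * 21^1
MU = 8 * 21 = 168

168


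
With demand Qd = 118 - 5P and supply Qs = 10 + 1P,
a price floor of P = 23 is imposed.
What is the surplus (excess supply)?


At P = 23:
Qd = 118 - 5*23 = 3
Qs = 10 + 1*23 = 33
Surplus = Qs - Qd = 33 - 3 = 30

30


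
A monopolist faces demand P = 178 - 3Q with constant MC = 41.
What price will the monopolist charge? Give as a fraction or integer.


MR = 178 - 6Q
Set MR = MC: 178 - 6Q = 41
Q* = 137/6
Substitute into demand:
P* = 178 - 3*137/6 = 219/2

219/2


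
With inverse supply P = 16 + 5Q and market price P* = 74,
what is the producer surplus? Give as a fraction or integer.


Minimum supply price (at Q=0): P_min = 16
Quantity supplied at P* = 74:
Q* = (74 - 16)/5 = 58/5
PS = (1/2) * Q* * (P* - P_min)
PS = (1/2) * 58/5 * (74 - 16)
PS = (1/2) * 58/5 * 58 = 1682/5

1682/5


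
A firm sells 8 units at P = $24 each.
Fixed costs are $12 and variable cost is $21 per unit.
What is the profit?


Total Revenue = P * Q = 24 * 8 = $192
Total Cost = FC + VC*Q = 12 + 21*8 = $180
Profit = TR - TC = 192 - 180 = $12

$12


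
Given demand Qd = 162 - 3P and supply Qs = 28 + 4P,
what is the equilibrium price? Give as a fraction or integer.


At equilibrium, Qd = Qs.
162 - 3P = 28 + 4P
162 - 28 = 3P + 4P
134 = 7P
P* = 134/7 = 134/7

134/7


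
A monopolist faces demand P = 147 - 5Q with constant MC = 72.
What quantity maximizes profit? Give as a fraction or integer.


TR = P*Q = (147 - 5Q)Q = 147Q - 5Q^2
MR = dTR/dQ = 147 - 10Q
Set MR = MC:
147 - 10Q = 72
75 = 10Q
Q* = 75/10 = 15/2

15/2


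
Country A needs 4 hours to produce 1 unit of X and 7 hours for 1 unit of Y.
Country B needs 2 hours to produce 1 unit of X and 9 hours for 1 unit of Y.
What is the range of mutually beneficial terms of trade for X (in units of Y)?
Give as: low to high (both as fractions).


Opportunity cost of X for Country A = hours_X / hours_Y = 4/7 = 4/7 units of Y
Opportunity cost of X for Country B = hours_X / hours_Y = 2/9 = 2/9 units of Y
Terms of trade must be between the two opportunity costs.
Range: 2/9 to 4/7

2/9 to 4/7


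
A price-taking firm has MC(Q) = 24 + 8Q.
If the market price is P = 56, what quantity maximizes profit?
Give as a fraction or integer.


In perfect competition, profit is maximized where P = MC.
56 = 24 + 8Q
32 = 8Q
Q* = 32/8 = 4

4


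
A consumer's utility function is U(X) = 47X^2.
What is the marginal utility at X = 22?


MU = dU/dX = 47*2*X^(2-1)
MU = 94*X^1
At X = 22:
MU = 94 * 22^1
MU = 94 * 22 = 2068

2068


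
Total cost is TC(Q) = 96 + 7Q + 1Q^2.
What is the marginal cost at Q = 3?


MC = dTC/dQ = 7 + 2*1*Q
At Q = 3:
MC = 7 + 2*3
MC = 7 + 6 = 13

13


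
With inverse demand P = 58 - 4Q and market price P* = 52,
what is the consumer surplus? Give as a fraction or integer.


Maximum willingness to pay (at Q=0): P_max = 58
Quantity demanded at P* = 52:
Q* = (58 - 52)/4 = 3/2
CS = (1/2) * Q* * (P_max - P*)
CS = (1/2) * 3/2 * (58 - 52)
CS = (1/2) * 3/2 * 6 = 9/2

9/2


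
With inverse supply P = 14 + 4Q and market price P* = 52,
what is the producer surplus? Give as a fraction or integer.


Minimum supply price (at Q=0): P_min = 14
Quantity supplied at P* = 52:
Q* = (52 - 14)/4 = 19/2
PS = (1/2) * Q* * (P* - P_min)
PS = (1/2) * 19/2 * (52 - 14)
PS = (1/2) * 19/2 * 38 = 361/2

361/2


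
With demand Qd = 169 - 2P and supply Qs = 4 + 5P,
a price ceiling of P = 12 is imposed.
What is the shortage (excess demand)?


At P = 12:
Qd = 169 - 2*12 = 145
Qs = 4 + 5*12 = 64
Shortage = Qd - Qs = 145 - 64 = 81

81


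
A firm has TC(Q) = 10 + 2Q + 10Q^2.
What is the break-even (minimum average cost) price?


AC(Q) = 10/Q + 2 + 10Q
To minimize: dAC/dQ = -10/Q^2 + 10 = 0
Q^2 = 10/10 = 1
Q* = 1
Min AC = 10/1 + 2 + 10*1
Min AC = 10 + 2 + 10 = 22

22


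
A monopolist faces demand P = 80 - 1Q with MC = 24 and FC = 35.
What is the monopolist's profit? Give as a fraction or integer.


MR = MC: 80 - 2Q = 24
Q* = 28
P* = 80 - 1*28 = 52
Profit = (P* - MC)*Q* - FC
= (52 - 24)*28 - 35
= 28*28 - 35
= 784 - 35 = 749

749


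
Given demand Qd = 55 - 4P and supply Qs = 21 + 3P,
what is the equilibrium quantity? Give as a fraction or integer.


First find equilibrium price:
55 - 4P = 21 + 3P
P* = 34/7 = 34/7
Then substitute into demand:
Q* = 55 - 4 * 34/7 = 249/7

249/7


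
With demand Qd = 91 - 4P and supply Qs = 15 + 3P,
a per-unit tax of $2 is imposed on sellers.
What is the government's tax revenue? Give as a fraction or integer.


With tax on sellers, new supply: Qs' = 15 + 3(P - 2)
= 9 + 3P
New equilibrium quantity:
Q_new = 309/7
Tax revenue = tax * Q_new = 2 * 309/7 = 618/7

618/7


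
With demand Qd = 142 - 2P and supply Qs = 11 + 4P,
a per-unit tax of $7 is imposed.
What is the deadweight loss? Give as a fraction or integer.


Pre-tax equilibrium quantity: Q* = 295/3
Post-tax equilibrium quantity: Q_tax = 89
Reduction in quantity: Q* - Q_tax = 28/3
DWL = (1/2) * tax * (Q* - Q_tax)
DWL = (1/2) * 7 * 28/3 = 98/3

98/3


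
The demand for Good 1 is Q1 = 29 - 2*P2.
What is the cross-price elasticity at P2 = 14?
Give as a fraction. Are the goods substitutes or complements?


dQ1/dP2 = -2
At P2 = 14: Q1 = 29 - 2*14 = 1
Exy = (dQ1/dP2)(P2/Q1) = -2 * 14 / 1 = -28
Since Exy < 0, the goods are complements.

-28 (complements)


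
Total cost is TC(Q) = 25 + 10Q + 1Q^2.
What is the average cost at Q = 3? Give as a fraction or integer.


TC(3) = 25 + 10*3 + 1*3^2
TC(3) = 25 + 30 + 9 = 64
AC = TC/Q = 64/3 = 64/3

64/3


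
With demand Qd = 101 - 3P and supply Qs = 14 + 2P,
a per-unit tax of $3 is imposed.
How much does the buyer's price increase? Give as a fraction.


With a per-unit tax, the buyer's price increase depends on relative slopes.
Supply slope: d = 2, Demand slope: b = 3
Buyer's price increase = d * tax / (b + d)
= 2 * 3 / (3 + 2)
= 6 / 5 = 6/5

6/5


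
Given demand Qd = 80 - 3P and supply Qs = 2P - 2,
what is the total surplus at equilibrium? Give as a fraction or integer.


Find equilibrium: 80 - 3P = 2P - 2
80 + 2 = 5P
P* = 82/5 = 82/5
Q* = 2*82/5 - 2 = 154/5
Inverse demand: P = 80/3 - Q/3, so P_max = 80/3
Inverse supply: P = 1 + Q/2, so P_min = 1
CS = (1/2) * 154/5 * (80/3 - 82/5) = 11858/75
PS = (1/2) * 154/5 * (82/5 - 1) = 5929/25
TS = CS + PS = 11858/75 + 5929/25 = 5929/15

5929/15


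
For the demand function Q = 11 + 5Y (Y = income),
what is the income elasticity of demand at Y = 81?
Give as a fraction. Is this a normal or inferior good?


dQ/dY = 5
At Y = 81: Q = 11 + 5*81 = 416
Ey = (dQ/dY)(Y/Q) = 5 * 81 / 416 = 405/416
Since Ey > 0, this is a normal good.

405/416 (normal good)


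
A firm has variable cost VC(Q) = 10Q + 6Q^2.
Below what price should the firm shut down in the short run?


AVC(Q) = VC(Q)/Q = 10 + 6Q
AVC is increasing in Q, so minimum AVC is at Q -> 0+.
Min AVC = 10
The firm should shut down if P < 10.

10


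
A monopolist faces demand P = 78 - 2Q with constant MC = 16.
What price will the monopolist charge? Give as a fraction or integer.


MR = 78 - 4Q
Set MR = MC: 78 - 4Q = 16
Q* = 31/2
Substitute into demand:
P* = 78 - 2*31/2 = 47

47


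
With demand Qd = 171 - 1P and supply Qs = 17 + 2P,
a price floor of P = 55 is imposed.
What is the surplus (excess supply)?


At P = 55:
Qd = 171 - 1*55 = 116
Qs = 17 + 2*55 = 127
Surplus = Qs - Qd = 127 - 116 = 11

11


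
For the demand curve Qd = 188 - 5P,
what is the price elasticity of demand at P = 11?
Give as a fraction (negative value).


dQ/dP = -5
At P = 11: Q = 188 - 5*11 = 133
E = (dQ/dP)(P/Q) = (-5)(11/133) = -55/133

-55/133


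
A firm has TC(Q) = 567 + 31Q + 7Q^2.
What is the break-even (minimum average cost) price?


AC(Q) = 567/Q + 31 + 7Q
To minimize: dAC/dQ = -567/Q^2 + 7 = 0
Q^2 = 567/7 = 81
Q* = 9
Min AC = 567/9 + 31 + 7*9
Min AC = 63 + 31 + 63 = 157

157


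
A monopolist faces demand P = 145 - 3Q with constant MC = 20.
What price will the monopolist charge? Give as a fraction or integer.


MR = 145 - 6Q
Set MR = MC: 145 - 6Q = 20
Q* = 125/6
Substitute into demand:
P* = 145 - 3*125/6 = 165/2

165/2


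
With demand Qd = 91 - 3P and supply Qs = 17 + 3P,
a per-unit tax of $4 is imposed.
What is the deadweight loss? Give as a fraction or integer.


Pre-tax equilibrium quantity: Q* = 54
Post-tax equilibrium quantity: Q_tax = 48
Reduction in quantity: Q* - Q_tax = 6
DWL = (1/2) * tax * (Q* - Q_tax)
DWL = (1/2) * 4 * 6 = 12

12


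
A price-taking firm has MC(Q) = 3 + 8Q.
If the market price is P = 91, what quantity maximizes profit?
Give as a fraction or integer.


In perfect competition, profit is maximized where P = MC.
91 = 3 + 8Q
88 = 8Q
Q* = 88/8 = 11

11


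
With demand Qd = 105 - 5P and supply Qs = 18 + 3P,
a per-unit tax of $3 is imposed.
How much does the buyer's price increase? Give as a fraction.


With a per-unit tax, the buyer's price increase depends on relative slopes.
Supply slope: d = 3, Demand slope: b = 5
Buyer's price increase = d * tax / (b + d)
= 3 * 3 / (5 + 3)
= 9 / 8 = 9/8

9/8


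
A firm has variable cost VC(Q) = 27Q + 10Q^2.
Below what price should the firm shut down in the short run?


AVC(Q) = VC(Q)/Q = 27 + 10Q
AVC is increasing in Q, so minimum AVC is at Q -> 0+.
Min AVC = 27
The firm should shut down if P < 27.

27


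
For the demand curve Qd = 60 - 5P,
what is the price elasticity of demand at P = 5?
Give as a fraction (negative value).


dQ/dP = -5
At P = 5: Q = 60 - 5*5 = 35
E = (dQ/dP)(P/Q) = (-5)(5/35) = -5/7

-5/7


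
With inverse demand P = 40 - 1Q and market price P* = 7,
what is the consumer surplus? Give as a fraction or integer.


Maximum willingness to pay (at Q=0): P_max = 40
Quantity demanded at P* = 7:
Q* = (40 - 7)/1 = 33
CS = (1/2) * Q* * (P_max - P*)
CS = (1/2) * 33 * (40 - 7)
CS = (1/2) * 33 * 33 = 1089/2

1089/2


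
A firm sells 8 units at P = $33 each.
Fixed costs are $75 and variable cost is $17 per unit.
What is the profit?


Total Revenue = P * Q = 33 * 8 = $264
Total Cost = FC + VC*Q = 75 + 17*8 = $211
Profit = TR - TC = 264 - 211 = $53

$53


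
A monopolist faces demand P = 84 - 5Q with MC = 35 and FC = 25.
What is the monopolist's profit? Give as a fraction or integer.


MR = MC: 84 - 10Q = 35
Q* = 49/10
P* = 84 - 5*49/10 = 119/2
Profit = (P* - MC)*Q* - FC
= (119/2 - 35)*49/10 - 25
= 49/2*49/10 - 25
= 2401/20 - 25 = 1901/20

1901/20


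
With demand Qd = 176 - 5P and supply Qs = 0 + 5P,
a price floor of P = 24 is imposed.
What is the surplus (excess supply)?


At P = 24:
Qd = 176 - 5*24 = 56
Qs = 0 + 5*24 = 120
Surplus = Qs - Qd = 120 - 56 = 64

64


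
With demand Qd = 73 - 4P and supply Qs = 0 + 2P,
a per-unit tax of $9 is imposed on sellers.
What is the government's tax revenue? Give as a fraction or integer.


With tax on sellers, new supply: Qs' = 0 + 2(P - 9)
= 2P - 18
New equilibrium quantity:
Q_new = 37/3
Tax revenue = tax * Q_new = 9 * 37/3 = 111

111


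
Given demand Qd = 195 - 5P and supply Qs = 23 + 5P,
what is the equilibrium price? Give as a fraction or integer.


At equilibrium, Qd = Qs.
195 - 5P = 23 + 5P
195 - 23 = 5P + 5P
172 = 10P
P* = 172/10 = 86/5

86/5


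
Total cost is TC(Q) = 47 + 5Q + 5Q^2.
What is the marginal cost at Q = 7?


MC = dTC/dQ = 5 + 2*5*Q
At Q = 7:
MC = 5 + 10*7
MC = 5 + 70 = 75

75


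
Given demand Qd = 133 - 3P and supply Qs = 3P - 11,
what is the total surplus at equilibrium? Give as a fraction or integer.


Find equilibrium: 133 - 3P = 3P - 11
133 + 11 = 6P
P* = 144/6 = 24
Q* = 3*24 - 11 = 61
Inverse demand: P = 133/3 - Q/3, so P_max = 133/3
Inverse supply: P = 11/3 + Q/3, so P_min = 11/3
CS = (1/2) * 61 * (133/3 - 24) = 3721/6
PS = (1/2) * 61 * (24 - 11/3) = 3721/6
TS = CS + PS = 3721/6 + 3721/6 = 3721/3

3721/3


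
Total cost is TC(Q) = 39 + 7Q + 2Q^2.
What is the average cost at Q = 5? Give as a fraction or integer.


TC(5) = 39 + 7*5 + 2*5^2
TC(5) = 39 + 35 + 50 = 124
AC = TC/Q = 124/5 = 124/5

124/5


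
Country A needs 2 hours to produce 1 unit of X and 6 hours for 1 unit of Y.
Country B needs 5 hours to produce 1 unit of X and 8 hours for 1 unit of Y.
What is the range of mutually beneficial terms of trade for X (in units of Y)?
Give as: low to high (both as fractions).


Opportunity cost of X for Country A = hours_X / hours_Y = 2/6 = 1/3 units of Y
Opportunity cost of X for Country B = hours_X / hours_Y = 5/8 = 5/8 units of Y
Terms of trade must be between the two opportunity costs.
Range: 1/3 to 5/8

1/3 to 5/8


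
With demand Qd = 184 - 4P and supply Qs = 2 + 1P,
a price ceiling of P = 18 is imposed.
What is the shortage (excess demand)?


At P = 18:
Qd = 184 - 4*18 = 112
Qs = 2 + 1*18 = 20
Shortage = Qd - Qs = 112 - 20 = 92

92


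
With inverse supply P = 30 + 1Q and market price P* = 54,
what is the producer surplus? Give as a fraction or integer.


Minimum supply price (at Q=0): P_min = 30
Quantity supplied at P* = 54:
Q* = (54 - 30)/1 = 24
PS = (1/2) * Q* * (P* - P_min)
PS = (1/2) * 24 * (54 - 30)
PS = (1/2) * 24 * 24 = 288

288


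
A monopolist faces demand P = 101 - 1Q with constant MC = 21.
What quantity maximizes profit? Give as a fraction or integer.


TR = P*Q = (101 - 1Q)Q = 101Q - 1Q^2
MR = dTR/dQ = 101 - 2Q
Set MR = MC:
101 - 2Q = 21
80 = 2Q
Q* = 80/2 = 40

40


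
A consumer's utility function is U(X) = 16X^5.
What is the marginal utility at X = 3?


MU = dU/dX = 16*5*X^(5-1)
MU = 80*X^4
At X = 3:
MU = 80 * 3^4
MU = 80 * 81 = 6480

6480


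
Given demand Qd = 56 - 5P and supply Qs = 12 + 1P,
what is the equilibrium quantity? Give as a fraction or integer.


First find equilibrium price:
56 - 5P = 12 + 1P
P* = 44/6 = 22/3
Then substitute into demand:
Q* = 56 - 5 * 22/3 = 58/3

58/3


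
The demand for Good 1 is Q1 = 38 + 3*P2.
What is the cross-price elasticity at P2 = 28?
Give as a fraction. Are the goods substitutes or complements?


dQ1/dP2 = 3
At P2 = 28: Q1 = 38 + 3*28 = 122
Exy = (dQ1/dP2)(P2/Q1) = 3 * 28 / 122 = 42/61
Since Exy > 0, the goods are substitutes.

42/61 (substitutes)


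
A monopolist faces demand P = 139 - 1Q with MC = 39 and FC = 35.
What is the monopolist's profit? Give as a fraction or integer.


MR = MC: 139 - 2Q = 39
Q* = 50
P* = 139 - 1*50 = 89
Profit = (P* - MC)*Q* - FC
= (89 - 39)*50 - 35
= 50*50 - 35
= 2500 - 35 = 2465

2465


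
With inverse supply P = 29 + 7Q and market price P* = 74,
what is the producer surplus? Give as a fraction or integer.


Minimum supply price (at Q=0): P_min = 29
Quantity supplied at P* = 74:
Q* = (74 - 29)/7 = 45/7
PS = (1/2) * Q* * (P* - P_min)
PS = (1/2) * 45/7 * (74 - 29)
PS = (1/2) * 45/7 * 45 = 2025/14

2025/14


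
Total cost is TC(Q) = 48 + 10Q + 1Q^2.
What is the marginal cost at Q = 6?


MC = dTC/dQ = 10 + 2*1*Q
At Q = 6:
MC = 10 + 2*6
MC = 10 + 12 = 22

22


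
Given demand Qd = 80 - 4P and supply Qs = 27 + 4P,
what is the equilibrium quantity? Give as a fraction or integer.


First find equilibrium price:
80 - 4P = 27 + 4P
P* = 53/8 = 53/8
Then substitute into demand:
Q* = 80 - 4 * 53/8 = 107/2

107/2


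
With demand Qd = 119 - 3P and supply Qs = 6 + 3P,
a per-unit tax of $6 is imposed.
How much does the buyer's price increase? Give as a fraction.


With a per-unit tax, the buyer's price increase depends on relative slopes.
Supply slope: d = 3, Demand slope: b = 3
Buyer's price increase = d * tax / (b + d)
= 3 * 6 / (3 + 3)
= 18 / 6 = 3

3


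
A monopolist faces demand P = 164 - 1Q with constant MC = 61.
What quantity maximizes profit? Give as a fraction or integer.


TR = P*Q = (164 - 1Q)Q = 164Q - 1Q^2
MR = dTR/dQ = 164 - 2Q
Set MR = MC:
164 - 2Q = 61
103 = 2Q
Q* = 103/2 = 103/2

103/2


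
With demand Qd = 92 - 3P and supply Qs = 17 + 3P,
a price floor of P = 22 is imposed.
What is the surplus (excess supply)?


At P = 22:
Qd = 92 - 3*22 = 26
Qs = 17 + 3*22 = 83
Surplus = Qs - Qd = 83 - 26 = 57

57


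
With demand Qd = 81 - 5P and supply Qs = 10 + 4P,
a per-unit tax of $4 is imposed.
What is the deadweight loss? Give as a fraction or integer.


Pre-tax equilibrium quantity: Q* = 374/9
Post-tax equilibrium quantity: Q_tax = 98/3
Reduction in quantity: Q* - Q_tax = 80/9
DWL = (1/2) * tax * (Q* - Q_tax)
DWL = (1/2) * 4 * 80/9 = 160/9

160/9


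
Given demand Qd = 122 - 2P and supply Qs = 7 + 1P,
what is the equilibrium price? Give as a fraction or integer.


At equilibrium, Qd = Qs.
122 - 2P = 7 + 1P
122 - 7 = 2P + 1P
115 = 3P
P* = 115/3 = 115/3

115/3


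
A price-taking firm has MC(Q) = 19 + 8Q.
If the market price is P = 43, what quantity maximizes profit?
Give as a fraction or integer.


In perfect competition, profit is maximized where P = MC.
43 = 19 + 8Q
24 = 8Q
Q* = 24/8 = 3

3


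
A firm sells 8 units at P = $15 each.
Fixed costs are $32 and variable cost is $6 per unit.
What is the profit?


Total Revenue = P * Q = 15 * 8 = $120
Total Cost = FC + VC*Q = 32 + 6*8 = $80
Profit = TR - TC = 120 - 80 = $40

$40


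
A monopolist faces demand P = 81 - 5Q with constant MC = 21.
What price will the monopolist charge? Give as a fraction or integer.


MR = 81 - 10Q
Set MR = MC: 81 - 10Q = 21
Q* = 6
Substitute into demand:
P* = 81 - 5*6 = 51

51


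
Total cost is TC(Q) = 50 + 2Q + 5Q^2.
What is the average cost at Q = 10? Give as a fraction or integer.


TC(10) = 50 + 2*10 + 5*10^2
TC(10) = 50 + 20 + 500 = 570
AC = TC/Q = 570/10 = 57

57


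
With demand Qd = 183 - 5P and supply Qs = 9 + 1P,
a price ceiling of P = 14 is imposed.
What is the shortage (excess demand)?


At P = 14:
Qd = 183 - 5*14 = 113
Qs = 9 + 1*14 = 23
Shortage = Qd - Qs = 113 - 23 = 90

90


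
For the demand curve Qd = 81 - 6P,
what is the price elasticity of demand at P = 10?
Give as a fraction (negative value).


dQ/dP = -6
At P = 10: Q = 81 - 6*10 = 21
E = (dQ/dP)(P/Q) = (-6)(10/21) = -20/7

-20/7


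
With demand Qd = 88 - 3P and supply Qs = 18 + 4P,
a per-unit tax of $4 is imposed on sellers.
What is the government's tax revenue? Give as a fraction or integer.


With tax on sellers, new supply: Qs' = 18 + 4(P - 4)
= 2 + 4P
New equilibrium quantity:
Q_new = 358/7
Tax revenue = tax * Q_new = 4 * 358/7 = 1432/7

1432/7


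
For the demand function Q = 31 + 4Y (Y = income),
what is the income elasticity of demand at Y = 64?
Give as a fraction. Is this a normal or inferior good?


dQ/dY = 4
At Y = 64: Q = 31 + 4*64 = 287
Ey = (dQ/dY)(Y/Q) = 4 * 64 / 287 = 256/287
Since Ey > 0, this is a normal good.

256/287 (normal good)


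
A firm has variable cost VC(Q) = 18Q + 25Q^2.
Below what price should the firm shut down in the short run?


AVC(Q) = VC(Q)/Q = 18 + 25Q
AVC is increasing in Q, so minimum AVC is at Q -> 0+.
Min AVC = 18
The firm should shut down if P < 18.

18


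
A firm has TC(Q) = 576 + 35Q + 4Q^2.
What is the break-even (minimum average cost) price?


AC(Q) = 576/Q + 35 + 4Q
To minimize: dAC/dQ = -576/Q^2 + 4 = 0
Q^2 = 576/4 = 144
Q* = 12
Min AC = 576/12 + 35 + 4*12
Min AC = 48 + 35 + 48 = 131

131


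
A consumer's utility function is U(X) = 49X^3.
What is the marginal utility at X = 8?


MU = dU/dX = 49*3*X^(3-1)
MU = 147*X^2
At X = 8:
MU = 147 * 8^2
MU = 147 * 64 = 9408

9408


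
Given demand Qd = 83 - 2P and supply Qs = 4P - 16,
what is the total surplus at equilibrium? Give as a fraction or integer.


Find equilibrium: 83 - 2P = 4P - 16
83 + 16 = 6P
P* = 99/6 = 33/2
Q* = 4*33/2 - 16 = 50
Inverse demand: P = 83/2 - Q/2, so P_max = 83/2
Inverse supply: P = 4 + Q/4, so P_min = 4
CS = (1/2) * 50 * (83/2 - 33/2) = 625
PS = (1/2) * 50 * (33/2 - 4) = 625/2
TS = CS + PS = 625 + 625/2 = 1875/2

1875/2


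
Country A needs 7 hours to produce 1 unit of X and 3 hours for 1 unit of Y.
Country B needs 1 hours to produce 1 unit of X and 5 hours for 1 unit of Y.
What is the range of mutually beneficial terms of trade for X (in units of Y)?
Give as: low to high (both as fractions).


Opportunity cost of X for Country A = hours_X / hours_Y = 7/3 = 7/3 units of Y
Opportunity cost of X for Country B = hours_X / hours_Y = 1/5 = 1/5 units of Y
Terms of trade must be between the two opportunity costs.
Range: 1/5 to 7/3

1/5 to 7/3


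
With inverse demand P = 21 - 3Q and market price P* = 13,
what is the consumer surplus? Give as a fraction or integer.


Maximum willingness to pay (at Q=0): P_max = 21
Quantity demanded at P* = 13:
Q* = (21 - 13)/3 = 8/3
CS = (1/2) * Q* * (P_max - P*)
CS = (1/2) * 8/3 * (21 - 13)
CS = (1/2) * 8/3 * 8 = 32/3

32/3


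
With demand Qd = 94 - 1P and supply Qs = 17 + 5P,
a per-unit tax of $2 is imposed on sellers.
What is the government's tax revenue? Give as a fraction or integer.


With tax on sellers, new supply: Qs' = 17 + 5(P - 2)
= 7 + 5P
New equilibrium quantity:
Q_new = 159/2
Tax revenue = tax * Q_new = 2 * 159/2 = 159

159


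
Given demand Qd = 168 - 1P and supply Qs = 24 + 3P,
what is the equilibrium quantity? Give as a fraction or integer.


First find equilibrium price:
168 - 1P = 24 + 3P
P* = 144/4 = 36
Then substitute into demand:
Q* = 168 - 1 * 36 = 132

132


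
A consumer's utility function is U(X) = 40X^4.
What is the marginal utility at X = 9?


MU = dU/dX = 40*4*X^(4-1)
MU = 160*X^3
At X = 9:
MU = 160 * 9^3
MU = 160 * 729 = 116640

116640


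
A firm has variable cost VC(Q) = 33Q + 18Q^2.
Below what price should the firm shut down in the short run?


AVC(Q) = VC(Q)/Q = 33 + 18Q
AVC is increasing in Q, so minimum AVC is at Q -> 0+.
Min AVC = 33
The firm should shut down if P < 33.

33


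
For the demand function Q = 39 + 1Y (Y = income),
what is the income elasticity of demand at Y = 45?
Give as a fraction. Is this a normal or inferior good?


dQ/dY = 1
At Y = 45: Q = 39 + 1*45 = 84
Ey = (dQ/dY)(Y/Q) = 1 * 45 / 84 = 15/28
Since Ey > 0, this is a normal good.

15/28 (normal good)
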